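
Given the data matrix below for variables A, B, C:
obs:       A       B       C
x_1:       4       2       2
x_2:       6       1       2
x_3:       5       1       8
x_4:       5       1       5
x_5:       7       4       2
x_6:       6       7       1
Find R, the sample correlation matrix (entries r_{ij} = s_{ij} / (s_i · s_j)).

Step 1 — column means:
  mean(A) = (4 + 6 + 5 + 5 + 7 + 6) / 6 = 33/6 = 5.5
  mean(B) = (2 + 1 + 1 + 1 + 4 + 7) / 6 = 16/6 = 2.6667
  mean(C) = (2 + 2 + 8 + 5 + 2 + 1) / 6 = 20/6 = 3.3333

Step 2 — sample variances and covariances s[i,j] = (1/(n-1)) · Σ_k (x_{k,i} - mean_i) · (x_{k,j} - mean_j), with n-1 = 5:
  s[A,A] = ((-1.5)·(-1.5) + (0.5)·(0.5) + (-0.5)·(-0.5) + (-0.5)·(-0.5) + (1.5)·(1.5) + (0.5)·(0.5)) / 5 = 5.5/5 = 1.1
  s[A,B] = ((-1.5)·(-0.6667) + (0.5)·(-1.6667) + (-0.5)·(-1.6667) + (-0.5)·(-1.6667) + (1.5)·(1.3333) + (0.5)·(4.3333)) / 5 = 6/5 = 1.2
  s[A,C] = ((-1.5)·(-1.3333) + (0.5)·(-1.3333) + (-0.5)·(4.6667) + (-0.5)·(1.6667) + (1.5)·(-1.3333) + (0.5)·(-2.3333)) / 5 = -5/5 = -1
  s[B,B] = ((-0.6667)·(-0.6667) + (-1.6667)·(-1.6667) + (-1.6667)·(-1.6667) + (-1.6667)·(-1.6667) + (1.3333)·(1.3333) + (4.3333)·(4.3333)) / 5 = 29.3333/5 = 5.8667
  s[B,C] = ((-0.6667)·(-1.3333) + (-1.6667)·(-1.3333) + (-1.6667)·(4.6667) + (-1.6667)·(1.6667) + (1.3333)·(-1.3333) + (4.3333)·(-2.3333)) / 5 = -19.3333/5 = -3.8667
  s[C,C] = ((-1.3333)·(-1.3333) + (-1.3333)·(-1.3333) + (4.6667)·(4.6667) + (1.6667)·(1.6667) + (-1.3333)·(-1.3333) + (-2.3333)·(-2.3333)) / 5 = 35.3333/5 = 7.0667
  Sample standard deviations s_i = √(s[i,i]):
  s(A) = √(1.1) = 1.0488
  s(B) = √(5.8667) = 2.4221
  s(C) = √(7.0667) = 2.6583

Step 3 — r_{ij} = s_{ij} / (s_i · s_j):
  r[A,A] = 1 (diagonal).
  r[A,B] = 1.2 / (1.0488 · 2.4221) = 1.2 / 2.5403 = 0.4724
  r[A,C] = -1 / (1.0488 · 2.6583) = -1 / 2.7881 = -0.3587
  r[B,B] = 1 (diagonal).
  r[B,C] = -3.8667 / (2.4221 · 2.6583) = -3.8667 / 6.4388 = -0.6005
  r[C,C] = 1 (diagonal).

R is symmetric with unit diagonal. Assembling:

R = [[1, 0.4724, -0.3587],
 [0.4724, 1, -0.6005],
 [-0.3587, -0.6005, 1]]


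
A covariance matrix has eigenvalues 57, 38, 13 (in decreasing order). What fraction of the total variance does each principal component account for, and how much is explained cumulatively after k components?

Step 1 — total variance = trace(Sigma) = Σ λ_i = 57 + 38 + 13 = 108.

Step 2 — fraction explained by component i = λ_i / Σ λ:
  PC1: 57/108 = 0.5278
  PC2: 38/108 = 0.3519
  PC3: 13/108 = 0.1204

Step 3 — cumulative fraction after k components = (λ_1 + ... + λ_k) / Σ λ:
  k = 1: 57/108 = 0.5278
  k = 2: (57 + 38)/108 = 95/108 = 0.8796
  k = 3: (57 + 38 + 13)/108 = 108/108 = 1

Summary (fraction, with percent):

explained: PC1 0.5278 (52.78%), PC2 0.3519 (35.19%), PC3 0.1204 (12.04%);  cumulative: 0.5278, 0.8796, 1


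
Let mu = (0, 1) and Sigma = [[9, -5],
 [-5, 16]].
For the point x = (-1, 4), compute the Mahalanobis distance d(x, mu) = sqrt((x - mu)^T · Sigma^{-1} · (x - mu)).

Step 1 — centre the observation: (x - mu) = (-1, 3).

Step 2 — invert Sigma. det(Sigma) = 9·16 - (-5)² = 119.
  Sigma^{-1} = (1/det) · [[d, -b], [-b, a]] = [[0.1345, 0.042],
 [0.042, 0.0756]].

Step 3 — form the quadratic (x - mu)^T · Sigma^{-1} · (x - mu):
  Sigma^{-1} · (x - mu) = (-0.0084, 0.1849).
  (x - mu)^T · [Sigma^{-1} · (x - mu)] = (-1)·(-0.0084) + (3)·(0.1849) = 0.563.

Step 4 — take square root: d = √(0.563) ≈ 0.7504.

d(x, mu) = √(0.563) ≈ 0.7504


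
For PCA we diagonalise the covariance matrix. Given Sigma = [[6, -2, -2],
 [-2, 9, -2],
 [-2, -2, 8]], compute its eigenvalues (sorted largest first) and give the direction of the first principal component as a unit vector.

Step 1 — characteristic polynomial p(λ) = det(λI - Sigma) = λ³ - tr·λ² + c_1·λ - det, where tr = trace, c_1 = sum of the principal 2×2 minors, det = det(Sigma):
  tr = 6 + 9 + 8 = 23,
  c_1 = (6·9 - (-2)²) + (6·8 - (-2)²) + (9·8 - (-2)²) = 50 + 44 + 68 = 162,
  det = 6·(9·8 - (-2)²) - (-2)·((-2)·8 - (-2)·(-2)) + (-2)·((-2)·(-2) - 9·(-2)) = 6·(68) - (-2)·(-20) + (-2)·(22) = 324.
  So p(λ) = λ³ - 23λ² + 162λ - 324.
Step 2 — look for an integer root (rational root theorem: any rational root is an integer divisor of 324). Testing λ = 9:
  p(9) = 729 - 1863 + 1458 - 324 = 0  ✓
  Dividing out (λ - 9): p(λ) = (λ - 9)(λ² - 14λ + 36).
Step 3 — remaining eigenvalues from the quadratic λ² - 14λ + 36 = 0:
  Δ = 14² - 4·36 = 196 - 144 = 52,  λ = (14 ± √52)/2 = (14 ± 7.2111)/2 ≈ 10.6056 or 3.3944.
  Sorted: λ_1 = 10.6056,  λ_2 = 9,  λ_3 = 3.3944  (check: sum = 23 = tr ✓).

Step 4 — unit eigenvector for λ_1 ≈ 10.6056: v spans the null space of (Sigma - λ_1 I), whose rows are
  r_1 = (-4.6056, -2, -2),  r_2 = (-2, -1.6056, -2),  r_3 = (-2, -2, -2.6056).
  v is orthogonal to every row, so take v ∝ r_1 × r_2 = ((-2)·(-2) - (-2)·(-1.6056), (-2)·(-2) - (-4.6056)·(-2), (-4.6056)·(-1.6056) - (-2)·(-2)) ≈ (0.7889, -5.2111, 3.3944).
  Let u = (0.7889, -5.2111, 3.3944).
  ||u|| = √((0.7889)² + (-5.2111)² + (3.3944)²) = √(39.3002) ≈ 6.269,  v_1 = u/||u|| ≈ (0.1258, -0.8313, 0.5415) (||v_1|| = 1).

λ_1 = 10.6056,  λ_2 = 9,  λ_3 = 3.3944;  v_1 ≈ (0.1258, -0.8313, 0.5415)


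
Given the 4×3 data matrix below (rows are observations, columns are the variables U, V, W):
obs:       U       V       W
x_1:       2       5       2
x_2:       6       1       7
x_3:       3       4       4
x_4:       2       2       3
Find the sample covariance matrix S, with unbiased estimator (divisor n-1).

Step 1 — column means:
  mean(U) = (2 + 6 + 3 + 2) / 4 = 13/4 = 3.25
  mean(V) = (5 + 1 + 4 + 2) / 4 = 12/4 = 3
  mean(W) = (2 + 7 + 4 + 3) / 4 = 16/4 = 4

Step 2 — sample covariance S[i,j] = (1/(n-1)) · Σ_k (x_{k,i} - mean_i) · (x_{k,j} - mean_j), with n-1 = 3.
  S[U,U] = ((-1.25)·(-1.25) + (2.75)·(2.75) + (-0.25)·(-0.25) + (-1.25)·(-1.25)) / 3 = 10.75/3 = 3.5833
  S[U,V] = ((-1.25)·(2) + (2.75)·(-2) + (-0.25)·(1) + (-1.25)·(-1)) / 3 = -7/3 = -2.3333
  S[U,W] = ((-1.25)·(-2) + (2.75)·(3) + (-0.25)·(0) + (-1.25)·(-1)) / 3 = 12/3 = 4
  S[V,V] = ((2)·(2) + (-2)·(-2) + (1)·(1) + (-1)·(-1)) / 3 = 10/3 = 3.3333
  S[V,W] = ((2)·(-2) + (-2)·(3) + (1)·(0) + (-1)·(-1)) / 3 = -9/3 = -3
  S[W,W] = ((-2)·(-2) + (3)·(3) + (0)·(0) + (-1)·(-1)) / 3 = 14/3 = 4.6667

S is symmetric (S[j,i] = S[i,j]). Assembling:

S = [[3.5833, -2.3333, 4],
 [-2.3333, 3.3333, -3],
 [4, -3, 4.6667]]


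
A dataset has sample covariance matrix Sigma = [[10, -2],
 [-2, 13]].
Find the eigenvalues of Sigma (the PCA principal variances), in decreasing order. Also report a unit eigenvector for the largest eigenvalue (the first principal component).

Step 1 — characteristic polynomial of 2×2 Sigma:
  det(Sigma - λI) = λ² - trace · λ + det = 0.
  trace = 10 + 13 = 23, det = 10·13 - (-2)² = 126.
Step 2 — discriminant:
  Δ = trace² - 4·det = 529 - 504 = 25.
Step 3 — eigenvalues:
  λ = (trace ± √Δ)/2 = (23 ± 5)/2,
  λ_1 = 14,  λ_2 = 9.

Step 4 — unit eigenvector for λ_1: solve (Sigma - λ_1 I)v = 0. First row:
  (10 - 14)·v_x + (-2)·v_y = 0, i.e. (-4)·v_x + (-2)·v_y = 0,
  so v ∝ (b, λ_1 - a) = (-2, 4); multiply by -1 so the first entry is positive: u = (2, -4).
  ||u|| = √((2)² + (-4)²) = √(20) ≈ 4.4721,
  v_1 = u/||u|| ≈ (0.4472, -0.8944) (||v_1|| = 1).

λ_1 = 14,  λ_2 = 9;  v_1 ≈ (0.4472, -0.8944)


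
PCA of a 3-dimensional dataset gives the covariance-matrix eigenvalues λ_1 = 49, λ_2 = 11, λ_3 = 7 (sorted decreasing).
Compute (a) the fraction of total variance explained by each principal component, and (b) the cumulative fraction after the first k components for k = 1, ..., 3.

Step 1 — total variance = trace(Sigma) = Σ λ_i = 49 + 11 + 7 = 67.

Step 2 — fraction explained by component i = λ_i / Σ λ:
  PC1: 49/67 = 0.7313
  PC2: 11/67 = 0.1642
  PC3: 7/67 = 0.1045

Step 3 — cumulative fraction after k components = (λ_1 + ... + λ_k) / Σ λ:
  k = 1: 49/67 = 0.7313
  k = 2: (49 + 11)/67 = 60/67 = 0.8955
  k = 3: (49 + 11 + 7)/67 = 67/67 = 1

Summary (fraction, with percent):

explained: PC1 0.7313 (73.13%), PC2 0.1642 (16.42%), PC3 0.1045 (10.45%);  cumulative: 0.7313, 0.8955, 1


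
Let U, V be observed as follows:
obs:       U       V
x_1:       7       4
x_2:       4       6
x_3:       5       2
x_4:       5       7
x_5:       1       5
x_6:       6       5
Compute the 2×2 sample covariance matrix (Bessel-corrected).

Step 1 — column means:
  mean(U) = (7 + 4 + 5 + 5 + 1 + 6) / 6 = 28/6 = 4.6667
  mean(V) = (4 + 6 + 2 + 7 + 5 + 5) / 6 = 29/6 = 4.8333

Step 2 — sample covariance S[i,j] = (1/(n-1)) · Σ_k (x_{k,i} - mean_i) · (x_{k,j} - mean_j), with n-1 = 5.
  S[U,U] = ((2.3333)·(2.3333) + (-0.6667)·(-0.6667) + (0.3333)·(0.3333) + (0.3333)·(0.3333) + (-3.6667)·(-3.6667) + (1.3333)·(1.3333)) / 5 = 21.3333/5 = 4.2667
  S[U,V] = ((2.3333)·(-0.8333) + (-0.6667)·(1.1667) + (0.3333)·(-2.8333) + (0.3333)·(2.1667) + (-3.6667)·(0.1667) + (1.3333)·(0.1667)) / 5 = -3.3333/5 = -0.6667
  S[V,V] = ((-0.8333)·(-0.8333) + (1.1667)·(1.1667) + (-2.8333)·(-2.8333) + (2.1667)·(2.1667) + (0.1667)·(0.1667) + (0.1667)·(0.1667)) / 5 = 14.8333/5 = 2.9667

S is symmetric (S[j,i] = S[i,j]). Assembling:

S = [[4.2667, -0.6667],
 [-0.6667, 2.9667]]


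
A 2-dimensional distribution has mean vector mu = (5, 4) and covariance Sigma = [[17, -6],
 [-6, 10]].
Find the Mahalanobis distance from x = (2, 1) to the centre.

Step 1 — centre the observation: (x - mu) = (-3, -3).

Step 2 — invert Sigma. det(Sigma) = 17·10 - (-6)² = 134.
  Sigma^{-1} = (1/det) · [[d, -b], [-b, a]] = [[0.0746, 0.0448],
 [0.0448, 0.1269]].

Step 3 — form the quadratic (x - mu)^T · Sigma^{-1} · (x - mu):
  Sigma^{-1} · (x - mu) = (-0.3582, -0.5149).
  (x - mu)^T · [Sigma^{-1} · (x - mu)] = (-3)·(-0.3582) + (-3)·(-0.5149) = 2.6194.

Step 4 — take square root: d = √(2.6194) ≈ 1.6185.

d(x, mu) = √(2.6194) ≈ 1.6185


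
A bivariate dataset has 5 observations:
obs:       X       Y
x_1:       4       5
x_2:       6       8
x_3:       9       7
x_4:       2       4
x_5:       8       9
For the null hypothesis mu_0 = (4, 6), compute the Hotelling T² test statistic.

Step 1 — sample mean vector:
  mean(X) = (4 + 6 + 9 + 2 + 8) / 5 = 29/5 = 5.8
  mean(Y) = (5 + 8 + 7 + 4 + 9) / 5 = 33/5 = 6.6
  x̄ = (5.8, 6.6),  deviation x̄ - mu_0 = (5.8, 6.6) - (4, 6) = (1.8, 0.6).

Step 2 — sample covariance matrix, S[i,j] = (1/(n-1)) · Σ_k (x_{k,i} - mean_i) · (x_{k,j} - mean_j), divisor n-1 = 4:
  S[X,X] = ((-1.8)·(-1.8) + (0.2)·(0.2) + (3.2)·(3.2) + (-3.8)·(-3.8) + (2.2)·(2.2)) / 4 = 32.8/4 = 8.2
  S[X,Y] = ((-1.8)·(-1.6) + (0.2)·(1.4) + (3.2)·(0.4) + (-3.8)·(-2.6) + (2.2)·(2.4)) / 4 = 19.6/4 = 4.9
  S[Y,Y] = ((-1.6)·(-1.6) + (1.4)·(1.4) + (0.4)·(0.4) + (-2.6)·(-2.6) + (2.4)·(2.4)) / 4 = 17.2/4 = 4.3
  S = [[8.2, 4.9],
 [4.9, 4.3]].

Step 3 — invert S. det(S) = 8.2·4.3 - (4.9)² = 11.25.
  S^{-1} = (1/det) · [[d, -b], [-b, a]] = [[0.3822, -0.4356],
 [-0.4356, 0.7289]].

Step 4 — quadratic form (x̄ - mu_0)^T · S^{-1} · (x̄ - mu_0):
  S^{-1} · (x̄ - mu_0) = (0.4267, -0.3467),
  (x̄ - mu_0)^T · [...] = (1.8)·(0.4267) + (0.6)·(-0.3467) = 0.56.

Step 5 — scale by n: T² = 5 · 0.56 = 2.8.

T² ≈ 2.8


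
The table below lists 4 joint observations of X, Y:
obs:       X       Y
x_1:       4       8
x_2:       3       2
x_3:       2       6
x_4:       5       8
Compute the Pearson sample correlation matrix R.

Step 1 — column means:
  mean(X) = (4 + 3 + 2 + 5) / 4 = 14/4 = 3.5
  mean(Y) = (8 + 2 + 6 + 8) / 4 = 24/4 = 6

Step 2 — sample variances and covariances s[i,j] = (1/(n-1)) · Σ_k (x_{k,i} - mean_i) · (x_{k,j} - mean_j), with n-1 = 3:
  s[X,X] = ((0.5)·(0.5) + (-0.5)·(-0.5) + (-1.5)·(-1.5) + (1.5)·(1.5)) / 3 = 5/3 = 1.6667
  s[X,Y] = ((0.5)·(2) + (-0.5)·(-4) + (-1.5)·(0) + (1.5)·(2)) / 3 = 6/3 = 2
  s[Y,Y] = ((2)·(2) + (-4)·(-4) + (0)·(0) + (2)·(2)) / 3 = 24/3 = 8
  Sample standard deviations s_i = √(s[i,i]):
  s(X) = √(1.6667) = 1.291
  s(Y) = √(8) = 2.8284

Step 3 — r_{ij} = s_{ij} / (s_i · s_j):
  r[X,X] = 1 (diagonal).
  r[X,Y] = 2 / (1.291 · 2.8284) = 2 / 3.6515 = 0.5477
  r[Y,Y] = 1 (diagonal).

R is symmetric with unit diagonal. Assembling:

R = [[1, 0.5477],
 [0.5477, 1]]


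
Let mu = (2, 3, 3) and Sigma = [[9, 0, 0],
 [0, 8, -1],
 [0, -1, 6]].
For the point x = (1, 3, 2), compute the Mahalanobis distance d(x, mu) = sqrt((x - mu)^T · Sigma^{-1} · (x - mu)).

Step 1 — centre the observation: (x - mu) = (-1, 0, -1).

Step 2 — invert Sigma (cofactor / det for 3×3, or solve directly):
  Sigma^{-1} = [[0.1111, 0, 0],
 [0, 0.1277, 0.0213],
 [0, 0.0213, 0.1702]].

Step 3 — form the quadratic (x - mu)^T · Sigma^{-1} · (x - mu):
  Sigma^{-1} · (x - mu) = (-0.1111, -0.0213, -0.1702).
  (x - mu)^T · [Sigma^{-1} · (x - mu)] = (-1)·(-0.1111) + (0)·(-0.0213) + (-1)·(-0.1702) = 0.2813.

Step 4 — take square root: d = √(0.2813) ≈ 0.5304.

d(x, mu) = √(0.2813) ≈ 0.5304


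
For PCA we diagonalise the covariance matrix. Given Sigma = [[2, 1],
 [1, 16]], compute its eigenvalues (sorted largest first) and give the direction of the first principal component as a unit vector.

Step 1 — characteristic polynomial of 2×2 Sigma:
  det(Sigma - λI) = λ² - trace · λ + det = 0.
  trace = 2 + 16 = 18, det = 2·16 - (1)² = 31.
Step 2 — discriminant:
  Δ = trace² - 4·det = 324 - 124 = 200.
Step 3 — eigenvalues:
  λ = (trace ± √Δ)/2 = (18 ± 14.1421)/2,
  λ_1 = 16.0711,  λ_2 = 1.9289.

Step 4 — unit eigenvector for λ_1: solve (Sigma - λ_1 I)v = 0. First row:
  (2 - 16.0711)·v_x + (1)·v_y = 0, i.e. (-14.0711)·v_x + (1)·v_y = 0,
  so v ∝ (b, λ_1 - a) = (1, 14.0711) = u.
  ||u|| = √((1)² + (14.0711)²) = √(198.9949) ≈ 14.1066,
  v_1 = u/||u|| ≈ (0.0709, 0.9975) (||v_1|| = 1).

λ_1 = 16.0711,  λ_2 = 1.9289;  v_1 ≈ (0.0709, 0.9975)


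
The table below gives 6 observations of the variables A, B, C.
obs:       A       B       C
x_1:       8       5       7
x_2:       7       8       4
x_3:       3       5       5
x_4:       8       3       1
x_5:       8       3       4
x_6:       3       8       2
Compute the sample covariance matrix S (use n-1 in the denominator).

Step 1 — column means:
  mean(A) = (8 + 7 + 3 + 8 + 8 + 3) / 6 = 37/6 = 6.1667
  mean(B) = (5 + 8 + 5 + 3 + 3 + 8) / 6 = 32/6 = 5.3333
  mean(C) = (7 + 4 + 5 + 1 + 4 + 2) / 6 = 23/6 = 3.8333

Step 2 — sample covariance S[i,j] = (1/(n-1)) · Σ_k (x_{k,i} - mean_i) · (x_{k,j} - mean_j), with n-1 = 5.
  S[A,A] = ((1.8333)·(1.8333) + (0.8333)·(0.8333) + (-3.1667)·(-3.1667) + (1.8333)·(1.8333) + (1.8333)·(1.8333) + (-3.1667)·(-3.1667)) / 5 = 30.8333/5 = 6.1667
  S[A,B] = ((1.8333)·(-0.3333) + (0.8333)·(2.6667) + (-3.1667)·(-0.3333) + (1.8333)·(-2.3333) + (1.8333)·(-2.3333) + (-3.1667)·(2.6667)) / 5 = -14.3333/5 = -2.8667
  S[A,C] = ((1.8333)·(3.1667) + (0.8333)·(0.1667) + (-3.1667)·(1.1667) + (1.8333)·(-2.8333) + (1.8333)·(0.1667) + (-3.1667)·(-1.8333)) / 5 = 3.1667/5 = 0.6333
  S[B,B] = ((-0.3333)·(-0.3333) + (2.6667)·(2.6667) + (-0.3333)·(-0.3333) + (-2.3333)·(-2.3333) + (-2.3333)·(-2.3333) + (2.6667)·(2.6667)) / 5 = 25.3333/5 = 5.0667
  S[B,C] = ((-0.3333)·(3.1667) + (2.6667)·(0.1667) + (-0.3333)·(1.1667) + (-2.3333)·(-2.8333) + (-2.3333)·(0.1667) + (2.6667)·(-1.8333)) / 5 = 0.3333/5 = 0.0667
  S[C,C] = ((3.1667)·(3.1667) + (0.1667)·(0.1667) + (1.1667)·(1.1667) + (-2.8333)·(-2.8333) + (0.1667)·(0.1667) + (-1.8333)·(-1.8333)) / 5 = 22.8333/5 = 4.5667

S is symmetric (S[j,i] = S[i,j]). Assembling:

S = [[6.1667, -2.8667, 0.6333],
 [-2.8667, 5.0667, 0.0667],
 [0.6333, 0.0667, 4.5667]]


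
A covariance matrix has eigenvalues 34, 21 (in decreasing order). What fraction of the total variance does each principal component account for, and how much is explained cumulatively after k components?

Step 1 — total variance = trace(Sigma) = Σ λ_i = 34 + 21 = 55.

Step 2 — fraction explained by component i = λ_i / Σ λ:
  PC1: 34/55 = 0.6182
  PC2: 21/55 = 0.3818

Step 3 — cumulative fraction after k components = (λ_1 + ... + λ_k) / Σ λ:
  k = 1: 34/55 = 0.6182
  k = 2: (34 + 21)/55 = 55/55 = 1

Summary (fraction, with percent):

explained: PC1 0.6182 (61.82%), PC2 0.3818 (38.18%);  cumulative: 0.6182, 1


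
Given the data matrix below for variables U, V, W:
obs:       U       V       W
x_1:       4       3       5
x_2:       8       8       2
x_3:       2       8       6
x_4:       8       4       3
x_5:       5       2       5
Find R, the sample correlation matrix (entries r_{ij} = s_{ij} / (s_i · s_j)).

Step 1 — column means:
  mean(U) = (4 + 8 + 2 + 8 + 5) / 5 = 27/5 = 5.4
  mean(V) = (3 + 8 + 8 + 4 + 2) / 5 = 25/5 = 5
  mean(W) = (5 + 2 + 6 + 3 + 5) / 5 = 21/5 = 4.2

Step 2 — sample variances and covariances s[i,j] = (1/(n-1)) · Σ_k (x_{k,i} - mean_i) · (x_{k,j} - mean_j), with n-1 = 4:
  s[U,U] = ((-1.4)·(-1.4) + (2.6)·(2.6) + (-3.4)·(-3.4) + (2.6)·(2.6) + (-0.4)·(-0.4)) / 4 = 27.2/4 = 6.8
  s[U,V] = ((-1.4)·(-2) + (2.6)·(3) + (-3.4)·(3) + (2.6)·(-1) + (-0.4)·(-3)) / 4 = -1/4 = -0.25
  s[U,W] = ((-1.4)·(0.8) + (2.6)·(-2.2) + (-3.4)·(1.8) + (2.6)·(-1.2) + (-0.4)·(0.8)) / 4 = -16.4/4 = -4.1
  s[V,V] = ((-2)·(-2) + (3)·(3) + (3)·(3) + (-1)·(-1) + (-3)·(-3)) / 4 = 32/4 = 8
  s[V,W] = ((-2)·(0.8) + (3)·(-2.2) + (3)·(1.8) + (-1)·(-1.2) + (-3)·(0.8)) / 4 = -4/4 = -1
  s[W,W] = ((0.8)·(0.8) + (-2.2)·(-2.2) + (1.8)·(1.8) + (-1.2)·(-1.2) + (0.8)·(0.8)) / 4 = 10.8/4 = 2.7
  Sample standard deviations s_i = √(s[i,i]):
  s(U) = √(6.8) = 2.6077
  s(V) = √(8) = 2.8284
  s(W) = √(2.7) = 1.6432

Step 3 — r_{ij} = s_{ij} / (s_i · s_j):
  r[U,U] = 1 (diagonal).
  r[U,V] = -0.25 / (2.6077 · 2.8284) = -0.25 / 7.3756 = -0.0339
  r[U,W] = -4.1 / (2.6077 · 1.6432) = -4.1 / 4.2849 = -0.9569
  r[V,V] = 1 (diagonal).
  r[V,W] = -1 / (2.8284 · 1.6432) = -1 / 4.6476 = -0.2152
  r[W,W] = 1 (diagonal).

R is symmetric with unit diagonal. Assembling:

R = [[1, -0.0339, -0.9569],
 [-0.0339, 1, -0.2152],
 [-0.9569, -0.2152, 1]]


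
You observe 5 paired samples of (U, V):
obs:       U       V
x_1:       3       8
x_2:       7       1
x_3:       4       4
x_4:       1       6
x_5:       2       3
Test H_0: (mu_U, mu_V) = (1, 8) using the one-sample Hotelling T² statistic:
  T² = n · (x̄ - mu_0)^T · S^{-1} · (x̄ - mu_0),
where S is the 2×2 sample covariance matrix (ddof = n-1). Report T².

Step 1 — sample mean vector:
  mean(U) = (3 + 7 + 4 + 1 + 2) / 5 = 17/5 = 3.4
  mean(V) = (8 + 1 + 4 + 6 + 3) / 5 = 22/5 = 4.4
  x̄ = (3.4, 4.4),  deviation x̄ - mu_0 = (3.4, 4.4) - (1, 8) = (2.4, -3.6).

Step 2 — sample covariance matrix, S[i,j] = (1/(n-1)) · Σ_k (x_{k,i} - mean_i) · (x_{k,j} - mean_j), divisor n-1 = 4:
  S[U,U] = ((-0.4)·(-0.4) + (3.6)·(3.6) + (0.6)·(0.6) + (-2.4)·(-2.4) + (-1.4)·(-1.4)) / 4 = 21.2/4 = 5.3
  S[U,V] = ((-0.4)·(3.6) + (3.6)·(-3.4) + (0.6)·(-0.4) + (-2.4)·(1.6) + (-1.4)·(-1.4)) / 4 = -15.8/4 = -3.95
  S[V,V] = ((3.6)·(3.6) + (-3.4)·(-3.4) + (-0.4)·(-0.4) + (1.6)·(1.6) + (-1.4)·(-1.4)) / 4 = 29.2/4 = 7.3
  S = [[5.3, -3.95],
 [-3.95, 7.3]].

Step 3 — invert S. det(S) = 5.3·7.3 - (-3.95)² = 23.0875.
  S^{-1} = (1/det) · [[d, -b], [-b, a]] = [[0.3162, 0.1711],
 [0.1711, 0.2296]].

Step 4 — quadratic form (x̄ - mu_0)^T · S^{-1} · (x̄ - mu_0):
  S^{-1} · (x̄ - mu_0) = (0.1429, -0.4158),
  (x̄ - mu_0)^T · [...] = (2.4)·(0.1429) + (-3.6)·(-0.4158) = 1.84.

Step 5 — scale by n: T² = 5 · 1.84 = 9.1998.

T² ≈ 9.1998


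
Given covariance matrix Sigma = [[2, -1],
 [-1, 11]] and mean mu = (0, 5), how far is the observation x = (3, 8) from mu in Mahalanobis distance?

Step 1 — centre the observation: (x - mu) = (3, 3).

Step 2 — invert Sigma. det(Sigma) = 2·11 - (-1)² = 21.
  Sigma^{-1} = (1/det) · [[d, -b], [-b, a]] = [[0.5238, 0.0476],
 [0.0476, 0.0952]].

Step 3 — form the quadratic (x - mu)^T · Sigma^{-1} · (x - mu):
  Sigma^{-1} · (x - mu) = (1.7143, 0.4286).
  (x - mu)^T · [Sigma^{-1} · (x - mu)] = (3)·(1.7143) + (3)·(0.4286) = 6.4286.

Step 4 — take square root: d = √(6.4286) ≈ 2.5355.

d(x, mu) = √(6.4286) ≈ 2.5355


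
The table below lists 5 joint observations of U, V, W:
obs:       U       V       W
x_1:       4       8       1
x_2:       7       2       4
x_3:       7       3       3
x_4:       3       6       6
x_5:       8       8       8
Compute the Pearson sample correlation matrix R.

Step 1 — column means:
  mean(U) = (4 + 7 + 7 + 3 + 8) / 5 = 29/5 = 5.8
  mean(V) = (8 + 2 + 3 + 6 + 8) / 5 = 27/5 = 5.4
  mean(W) = (1 + 4 + 3 + 6 + 8) / 5 = 22/5 = 4.4

Step 2 — sample variances and covariances s[i,j] = (1/(n-1)) · Σ_k (x_{k,i} - mean_i) · (x_{k,j} - mean_j), with n-1 = 4:
  s[U,U] = ((-1.8)·(-1.8) + (1.2)·(1.2) + (1.2)·(1.2) + (-2.8)·(-2.8) + (2.2)·(2.2)) / 4 = 18.8/4 = 4.7
  s[U,V] = ((-1.8)·(2.6) + (1.2)·(-3.4) + (1.2)·(-2.4) + (-2.8)·(0.6) + (2.2)·(2.6)) / 4 = -7.6/4 = -1.9
  s[U,W] = ((-1.8)·(-3.4) + (1.2)·(-0.4) + (1.2)·(-1.4) + (-2.8)·(1.6) + (2.2)·(3.6)) / 4 = 7.4/4 = 1.85
  s[V,V] = ((2.6)·(2.6) + (-3.4)·(-3.4) + (-2.4)·(-2.4) + (0.6)·(0.6) + (2.6)·(2.6)) / 4 = 31.2/4 = 7.8
  s[V,W] = ((2.6)·(-3.4) + (-3.4)·(-0.4) + (-2.4)·(-1.4) + (0.6)·(1.6) + (2.6)·(3.6)) / 4 = 6.2/4 = 1.55
  s[W,W] = ((-3.4)·(-3.4) + (-0.4)·(-0.4) + (-1.4)·(-1.4) + (1.6)·(1.6) + (3.6)·(3.6)) / 4 = 29.2/4 = 7.3
  Sample standard deviations s_i = √(s[i,i]):
  s(U) = √(4.7) = 2.1679
  s(V) = √(7.8) = 2.7928
  s(W) = √(7.3) = 2.7019

Step 3 — r_{ij} = s_{ij} / (s_i · s_j):
  r[U,U] = 1 (diagonal).
  r[U,V] = -1.9 / (2.1679 · 2.7928) = -1.9 / 6.0548 = -0.3138
  r[U,W] = 1.85 / (2.1679 · 2.7019) = 1.85 / 5.8575 = 0.3158
  r[V,V] = 1 (diagonal).
  r[V,W] = 1.55 / (2.7928 · 2.7019) = 1.55 / 7.5459 = 0.2054
  r[W,W] = 1 (diagonal).

R is symmetric with unit diagonal. Assembling:

R = [[1, -0.3138, 0.3158],
 [-0.3138, 1, 0.2054],
 [0.3158, 0.2054, 1]]


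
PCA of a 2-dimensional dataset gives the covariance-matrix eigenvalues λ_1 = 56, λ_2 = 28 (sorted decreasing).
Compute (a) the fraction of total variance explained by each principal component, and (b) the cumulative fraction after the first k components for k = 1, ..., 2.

Step 1 — total variance = trace(Sigma) = Σ λ_i = 56 + 28 = 84.

Step 2 — fraction explained by component i = λ_i / Σ λ:
  PC1: 56/84 = 0.6667
  PC2: 28/84 = 0.3333

Step 3 — cumulative fraction after k components = (λ_1 + ... + λ_k) / Σ λ:
  k = 1: 56/84 = 0.6667
  k = 2: (56 + 28)/84 = 84/84 = 1

Summary (fraction, with percent):

explained: PC1 0.6667 (66.67%), PC2 0.3333 (33.33%);  cumulative: 0.6667, 1


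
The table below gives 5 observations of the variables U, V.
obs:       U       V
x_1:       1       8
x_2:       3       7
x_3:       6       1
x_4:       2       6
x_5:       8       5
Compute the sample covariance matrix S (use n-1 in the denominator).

Step 1 — column means:
  mean(U) = (1 + 3 + 6 + 2 + 8) / 5 = 20/5 = 4
  mean(V) = (8 + 7 + 1 + 6 + 5) / 5 = 27/5 = 5.4

Step 2 — sample covariance S[i,j] = (1/(n-1)) · Σ_k (x_{k,i} - mean_i) · (x_{k,j} - mean_j), with n-1 = 4.
  S[U,U] = ((-3)·(-3) + (-1)·(-1) + (2)·(2) + (-2)·(-2) + (4)·(4)) / 4 = 34/4 = 8.5
  S[U,V] = ((-3)·(2.6) + (-1)·(1.6) + (2)·(-4.4) + (-2)·(0.6) + (4)·(-0.4)) / 4 = -21/4 = -5.25
  S[V,V] = ((2.6)·(2.6) + (1.6)·(1.6) + (-4.4)·(-4.4) + (0.6)·(0.6) + (-0.4)·(-0.4)) / 4 = 29.2/4 = 7.3

S is symmetric (S[j,i] = S[i,j]). Assembling:

S = [[8.5, -5.25],
 [-5.25, 7.3]]


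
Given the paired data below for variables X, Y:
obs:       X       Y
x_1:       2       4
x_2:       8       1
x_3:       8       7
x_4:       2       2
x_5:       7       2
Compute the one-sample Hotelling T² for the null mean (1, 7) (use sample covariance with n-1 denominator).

Step 1 — sample mean vector:
  mean(X) = (2 + 8 + 8 + 2 + 7) / 5 = 27/5 = 5.4
  mean(Y) = (4 + 1 + 7 + 2 + 2) / 5 = 16/5 = 3.2
  x̄ = (5.4, 3.2),  deviation x̄ - mu_0 = (5.4, 3.2) - (1, 7) = (4.4, -3.8).

Step 2 — sample covariance matrix, S[i,j] = (1/(n-1)) · Σ_k (x_{k,i} - mean_i) · (x_{k,j} - mean_j), divisor n-1 = 4:
  S[X,X] = ((-3.4)·(-3.4) + (2.6)·(2.6) + (2.6)·(2.6) + (-3.4)·(-3.4) + (1.6)·(1.6)) / 4 = 39.2/4 = 9.8
  S[X,Y] = ((-3.4)·(0.8) + (2.6)·(-2.2) + (2.6)·(3.8) + (-3.4)·(-1.2) + (1.6)·(-1.2)) / 4 = 3.6/4 = 0.9
  S[Y,Y] = ((0.8)·(0.8) + (-2.2)·(-2.2) + (3.8)·(3.8) + (-1.2)·(-1.2) + (-1.2)·(-1.2)) / 4 = 22.8/4 = 5.7
  S = [[9.8, 0.9],
 [0.9, 5.7]].

Step 3 — invert S. det(S) = 9.8·5.7 - (0.9)² = 55.05.
  S^{-1} = (1/det) · [[d, -b], [-b, a]] = [[0.1035, -0.0163],
 [-0.0163, 0.178]].

Step 4 — quadratic form (x̄ - mu_0)^T · S^{-1} · (x̄ - mu_0):
  S^{-1} · (x̄ - mu_0) = (0.5177, -0.7484),
  (x̄ - mu_0)^T · [...] = (4.4)·(0.5177) + (-3.8)·(-0.7484) = 5.1219.

Step 5 — scale by n: T² = 5 · 5.1219 = 25.6094.

T² ≈ 25.6094


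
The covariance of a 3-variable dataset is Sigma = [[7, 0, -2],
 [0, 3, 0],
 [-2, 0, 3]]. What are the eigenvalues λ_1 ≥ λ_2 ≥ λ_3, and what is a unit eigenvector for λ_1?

Step 1 — characteristic polynomial p(λ) = det(λI - Sigma) = λ³ - tr·λ² + c_1·λ - det, where tr = trace, c_1 = sum of the principal 2×2 minors, det = det(Sigma):
  tr = 7 + 3 + 3 = 13,
  c_1 = (7·3 - (0)²) + (7·3 - (-2)²) + (3·3 - (0)²) = 21 + 17 + 9 = 47,
  det = 7·(3·3 - (0)²) - (0)·((0)·3 - (0)·(-2)) + (-2)·((0)·(0) - 3·(-2)) = 7·(9) - (0)·(0) + (-2)·(6) = 51.
  So p(λ) = λ³ - 13λ² + 47λ - 51.
Step 2 — look for an integer root (rational root theorem: any rational root is an integer divisor of 51). Testing λ = 3:
  p(3) = 27 - 117 + 141 - 51 = 0  ✓
  Dividing out (λ - 3): p(λ) = (λ - 3)(λ² - 10λ + 17).
Step 3 — remaining eigenvalues from the quadratic λ² - 10λ + 17 = 0:
  Δ = 10² - 4·17 = 100 - 68 = 32,  λ = (10 ± √32)/2 = (10 ± 5.6569)/2 ≈ 7.8284 or 2.1716.
  Sorted: λ_1 = 7.8284,  λ_2 = 3,  λ_3 = 2.1716  (check: sum = 13 = tr ✓).

Step 4 — unit eigenvector for λ_1 ≈ 7.8284: v spans the null space of (Sigma - λ_1 I), whose rows are
  r_1 = (-0.8284, 0, -2),  r_2 = (0, -4.8284, 0),  r_3 = (-2, 0, -4.8284).
  v is orthogonal to every row, so take v ∝ r_1 × r_2 = ((0)·(0) - (-2)·(-4.8284), (-2)·(0) - (-0.8284)·(0), (-0.8284)·(-4.8284) - (0)·(0)) ≈ (-9.6569, 0, 4).
  Rescale (multiply by -1 so the first nonzero entry is positive): u = (9.6569, 0, -4).
  ||u|| = √((9.6569)² + (0)² + (-4)²) = √(109.2548) ≈ 10.4525,  v_1 = u/||u|| ≈ (0.9239, 0, -0.3827) (||v_1|| = 1).

λ_1 = 7.8284,  λ_2 = 3,  λ_3 = 2.1716;  v_1 ≈ (0.9239, 0, -0.3827)


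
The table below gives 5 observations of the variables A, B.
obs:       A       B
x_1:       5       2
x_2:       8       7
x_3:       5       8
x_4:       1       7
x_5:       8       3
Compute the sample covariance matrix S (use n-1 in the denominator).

Step 1 — column means:
  mean(A) = (5 + 8 + 5 + 1 + 8) / 5 = 27/5 = 5.4
  mean(B) = (2 + 7 + 8 + 7 + 3) / 5 = 27/5 = 5.4

Step 2 — sample covariance S[i,j] = (1/(n-1)) · Σ_k (x_{k,i} - mean_i) · (x_{k,j} - mean_j), with n-1 = 4.
  S[A,A] = ((-0.4)·(-0.4) + (2.6)·(2.6) + (-0.4)·(-0.4) + (-4.4)·(-4.4) + (2.6)·(2.6)) / 4 = 33.2/4 = 8.3
  S[A,B] = ((-0.4)·(-3.4) + (2.6)·(1.6) + (-0.4)·(2.6) + (-4.4)·(1.6) + (2.6)·(-2.4)) / 4 = -8.8/4 = -2.2
  S[B,B] = ((-3.4)·(-3.4) + (1.6)·(1.6) + (2.6)·(2.6) + (1.6)·(1.6) + (-2.4)·(-2.4)) / 4 = 29.2/4 = 7.3

S is symmetric (S[j,i] = S[i,j]). Assembling:

S = [[8.3, -2.2],
 [-2.2, 7.3]]


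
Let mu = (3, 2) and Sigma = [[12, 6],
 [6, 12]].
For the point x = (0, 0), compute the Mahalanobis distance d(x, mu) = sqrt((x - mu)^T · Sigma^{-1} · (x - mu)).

Step 1 — centre the observation: (x - mu) = (-3, -2).

Step 2 — invert Sigma. det(Sigma) = 12·12 - (6)² = 108.
  Sigma^{-1} = (1/det) · [[d, -b], [-b, a]] = [[0.1111, -0.0556],
 [-0.0556, 0.1111]].

Step 3 — form the quadratic (x - mu)^T · Sigma^{-1} · (x - mu):
  Sigma^{-1} · (x - mu) = (-0.2222, -0.0556).
  (x - mu)^T · [Sigma^{-1} · (x - mu)] = (-3)·(-0.2222) + (-2)·(-0.0556) = 0.7778.

Step 4 — take square root: d = √(0.7778) ≈ 0.8819.

d(x, mu) = √(0.7778) ≈ 0.8819


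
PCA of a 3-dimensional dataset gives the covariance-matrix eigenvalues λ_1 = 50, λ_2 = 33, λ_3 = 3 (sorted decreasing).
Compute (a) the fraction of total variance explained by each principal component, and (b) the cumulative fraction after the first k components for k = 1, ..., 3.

Step 1 — total variance = trace(Sigma) = Σ λ_i = 50 + 33 + 3 = 86.

Step 2 — fraction explained by component i = λ_i / Σ λ:
  PC1: 50/86 = 0.5814
  PC2: 33/86 = 0.3837
  PC3: 3/86 = 0.0349

Step 3 — cumulative fraction after k components = (λ_1 + ... + λ_k) / Σ λ:
  k = 1: 50/86 = 0.5814
  k = 2: (50 + 33)/86 = 83/86 = 0.9651
  k = 3: (50 + 33 + 3)/86 = 86/86 = 1

Summary (fraction, with percent):

explained: PC1 0.5814 (58.14%), PC2 0.3837 (38.37%), PC3 0.0349 (3.49%);  cumulative: 0.5814, 0.9651, 1


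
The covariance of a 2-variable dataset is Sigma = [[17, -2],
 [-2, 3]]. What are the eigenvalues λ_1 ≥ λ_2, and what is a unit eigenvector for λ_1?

Step 1 — characteristic polynomial of 2×2 Sigma:
  det(Sigma - λI) = λ² - trace · λ + det = 0.
  trace = 17 + 3 = 20, det = 17·3 - (-2)² = 47.
Step 2 — discriminant:
  Δ = trace² - 4·det = 400 - 188 = 212.
Step 3 — eigenvalues:
  λ = (trace ± √Δ)/2 = (20 ± 14.5602)/2,
  λ_1 = 17.2801,  λ_2 = 2.7199.

Step 4 — unit eigenvector for λ_1: solve (Sigma - λ_1 I)v = 0. First row:
  (17 - 17.2801)·v_x + (-2)·v_y = 0, i.e. (-0.2801)·v_x + (-2)·v_y = 0,
  so v ∝ (b, λ_1 - a) = (-2, 0.2801); multiply by -1 so the first entry is positive: u = (2, -0.2801).
  ||u|| = √((2)² + (-0.2801)²) = √(4.0785) ≈ 2.0195,
  v_1 = u/||u|| ≈ (0.9903, -0.1387) (||v_1|| = 1).

λ_1 = 17.2801,  λ_2 = 2.7199;  v_1 ≈ (0.9903, -0.1387)


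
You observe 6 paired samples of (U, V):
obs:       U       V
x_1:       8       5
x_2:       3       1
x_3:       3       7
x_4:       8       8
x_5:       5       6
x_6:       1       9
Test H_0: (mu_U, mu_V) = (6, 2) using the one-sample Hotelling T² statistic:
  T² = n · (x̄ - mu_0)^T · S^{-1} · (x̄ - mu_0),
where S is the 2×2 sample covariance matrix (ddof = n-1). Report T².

Step 1 — sample mean vector:
  mean(U) = (8 + 3 + 3 + 8 + 5 + 1) / 6 = 28/6 = 4.6667
  mean(V) = (5 + 1 + 7 + 8 + 6 + 9) / 6 = 36/6 = 6
  x̄ = (4.6667, 6),  deviation x̄ - mu_0 = (4.6667, 6) - (6, 2) = (-1.3333, 4).

Step 2 — sample covariance matrix, S[i,j] = (1/(n-1)) · Σ_k (x_{k,i} - mean_i) · (x_{k,j} - mean_j), divisor n-1 = 5:
  S[U,U] = ((3.3333)·(3.3333) + (-1.6667)·(-1.6667) + (-1.6667)·(-1.6667) + (3.3333)·(3.3333) + (0.3333)·(0.3333) + (-3.6667)·(-3.6667)) / 5 = 41.3333/5 = 8.2667
  S[U,V] = ((3.3333)·(-1) + (-1.6667)·(-5) + (-1.6667)·(1) + (3.3333)·(2) + (0.3333)·(0) + (-3.6667)·(3)) / 5 = -1/5 = -0.2
  S[V,V] = ((-1)·(-1) + (-5)·(-5) + (1)·(1) + (2)·(2) + (0)·(0) + (3)·(3)) / 5 = 40/5 = 8
  S = [[8.2667, -0.2],
 [-0.2, 8]].

Step 3 — invert S. det(S) = 8.2667·8 - (-0.2)² = 66.0933.
  S^{-1} = (1/det) · [[d, -b], [-b, a]] = [[0.121, 0.003],
 [0.003, 0.1251]].

Step 4 — quadratic form (x̄ - mu_0)^T · S^{-1} · (x̄ - mu_0):
  S^{-1} · (x̄ - mu_0) = (-0.1493, 0.4963),
  (x̄ - mu_0)^T · [...] = (-1.3333)·(-0.1493) + (4)·(0.4963) = 2.1841.

Step 5 — scale by n: T² = 6 · 2.1841 = 13.1047.

T² ≈ 13.1047


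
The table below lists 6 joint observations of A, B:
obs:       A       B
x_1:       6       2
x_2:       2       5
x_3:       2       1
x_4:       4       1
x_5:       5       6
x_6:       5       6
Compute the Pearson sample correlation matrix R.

Step 1 — column means:
  mean(A) = (6 + 2 + 2 + 4 + 5 + 5) / 6 = 24/6 = 4
  mean(B) = (2 + 5 + 1 + 1 + 6 + 6) / 6 = 21/6 = 3.5

Step 2 — sample variances and covariances s[i,j] = (1/(n-1)) · Σ_k (x_{k,i} - mean_i) · (x_{k,j} - mean_j), with n-1 = 5:
  s[A,A] = ((2)·(2) + (-2)·(-2) + (-2)·(-2) + (0)·(0) + (1)·(1) + (1)·(1)) / 5 = 14/5 = 2.8
  s[A,B] = ((2)·(-1.5) + (-2)·(1.5) + (-2)·(-2.5) + (0)·(-2.5) + (1)·(2.5) + (1)·(2.5)) / 5 = 4/5 = 0.8
  s[B,B] = ((-1.5)·(-1.5) + (1.5)·(1.5) + (-2.5)·(-2.5) + (-2.5)·(-2.5) + (2.5)·(2.5) + (2.5)·(2.5)) / 5 = 29.5/5 = 5.9
  Sample standard deviations s_i = √(s[i,i]):
  s(A) = √(2.8) = 1.6733
  s(B) = √(5.9) = 2.429

Step 3 — r_{ij} = s_{ij} / (s_i · s_j):
  r[A,A] = 1 (diagonal).
  r[A,B] = 0.8 / (1.6733 · 2.429) = 0.8 / 4.0645 = 0.1968
  r[B,B] = 1 (diagonal).

R is symmetric with unit diagonal. Assembling:

R = [[1, 0.1968],
 [0.1968, 1]]


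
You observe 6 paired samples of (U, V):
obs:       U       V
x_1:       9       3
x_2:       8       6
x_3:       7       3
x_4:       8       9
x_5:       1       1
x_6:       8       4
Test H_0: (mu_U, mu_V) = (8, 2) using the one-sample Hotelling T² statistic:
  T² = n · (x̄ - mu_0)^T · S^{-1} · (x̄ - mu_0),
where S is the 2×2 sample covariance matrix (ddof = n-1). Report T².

Step 1 — sample mean vector:
  mean(U) = (9 + 8 + 7 + 8 + 1 + 8) / 6 = 41/6 = 6.8333
  mean(V) = (3 + 6 + 3 + 9 + 1 + 4) / 6 = 26/6 = 4.3333
  x̄ = (6.8333, 4.3333),  deviation x̄ - mu_0 = (6.8333, 4.3333) - (8, 2) = (-1.1667, 2.3333).

Step 2 — sample covariance matrix, S[i,j] = (1/(n-1)) · Σ_k (x_{k,i} - mean_i) · (x_{k,j} - mean_j), divisor n-1 = 5:
  S[U,U] = ((2.1667)·(2.1667) + (1.1667)·(1.1667) + (0.1667)·(0.1667) + (1.1667)·(1.1667) + (-5.8333)·(-5.8333) + (1.1667)·(1.1667)) / 5 = 42.8333/5 = 8.5667
  S[U,V] = ((2.1667)·(-1.3333) + (1.1667)·(1.6667) + (0.1667)·(-1.3333) + (1.1667)·(4.6667) + (-5.8333)·(-3.3333) + (1.1667)·(-0.3333)) / 5 = 23.3333/5 = 4.6667
  S[V,V] = ((-1.3333)·(-1.3333) + (1.6667)·(1.6667) + (-1.3333)·(-1.3333) + (4.6667)·(4.6667) + (-3.3333)·(-3.3333) + (-0.3333)·(-0.3333)) / 5 = 39.3333/5 = 7.8667
  S = [[8.5667, 4.6667],
 [4.6667, 7.8667]].

Step 3 — invert S. det(S) = 8.5667·7.8667 - (4.6667)² = 45.6133.
  S^{-1} = (1/det) · [[d, -b], [-b, a]] = [[0.1725, -0.1023],
 [-0.1023, 0.1878]].

Step 4 — quadratic form (x̄ - mu_0)^T · S^{-1} · (x̄ - mu_0):
  S^{-1} · (x̄ - mu_0) = (-0.4399, 0.5576),
  (x̄ - mu_0)^T · [...] = (-1.1667)·(-0.4399) + (2.3333)·(0.5576) = 1.8143.

Step 5 — scale by n: T² = 6 · 1.8143 = 10.8857.

T² ≈ 10.8857


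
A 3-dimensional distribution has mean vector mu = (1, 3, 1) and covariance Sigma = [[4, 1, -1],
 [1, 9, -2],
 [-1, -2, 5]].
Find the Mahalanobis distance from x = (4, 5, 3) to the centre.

Step 1 — centre the observation: (x - mu) = (3, 2, 2).

Step 2 — invert Sigma (cofactor / det for 3×3, or solve directly):
  Sigma^{-1} = [[0.2662, -0.0195, 0.0455],
 [-0.0195, 0.1234, 0.0455],
 [0.0455, 0.0455, 0.2273]].

Step 3 — form the quadratic (x - mu)^T · Sigma^{-1} · (x - mu):
  Sigma^{-1} · (x - mu) = (0.8506, 0.2792, 0.6818).
  (x - mu)^T · [Sigma^{-1} · (x - mu)] = (3)·(0.8506) + (2)·(0.2792) + (2)·(0.6818) = 4.474.

Step 4 — take square root: d = √(4.474) ≈ 2.1152.

d(x, mu) = √(4.474) ≈ 2.1152


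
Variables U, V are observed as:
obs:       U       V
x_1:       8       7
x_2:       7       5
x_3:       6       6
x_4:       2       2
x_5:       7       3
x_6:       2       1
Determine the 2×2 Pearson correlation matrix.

Step 1 — column means:
  mean(U) = (8 + 7 + 6 + 2 + 7 + 2) / 6 = 32/6 = 5.3333
  mean(V) = (7 + 5 + 6 + 2 + 3 + 1) / 6 = 24/6 = 4

Step 2 — sample variances and covariances s[i,j] = (1/(n-1)) · Σ_k (x_{k,i} - mean_i) · (x_{k,j} - mean_j), with n-1 = 5:
  s[U,U] = ((2.6667)·(2.6667) + (1.6667)·(1.6667) + (0.6667)·(0.6667) + (-3.3333)·(-3.3333) + (1.6667)·(1.6667) + (-3.3333)·(-3.3333)) / 5 = 35.3333/5 = 7.0667
  s[U,V] = ((2.6667)·(3) + (1.6667)·(1) + (0.6667)·(2) + (-3.3333)·(-2) + (1.6667)·(-1) + (-3.3333)·(-3)) / 5 = 26/5 = 5.2
  s[V,V] = ((3)·(3) + (1)·(1) + (2)·(2) + (-2)·(-2) + (-1)·(-1) + (-3)·(-3)) / 5 = 28/5 = 5.6
  Sample standard deviations s_i = √(s[i,i]):
  s(U) = √(7.0667) = 2.6583
  s(V) = √(5.6) = 2.3664

Step 3 — r_{ij} = s_{ij} / (s_i · s_j):
  r[U,U] = 1 (diagonal).
  r[U,V] = 5.2 / (2.6583 · 2.3664) = 5.2 / 6.2907 = 0.8266
  r[V,V] = 1 (diagonal).

R is symmetric with unit diagonal. Assembling:

R = [[1, 0.8266],
 [0.8266, 1]]


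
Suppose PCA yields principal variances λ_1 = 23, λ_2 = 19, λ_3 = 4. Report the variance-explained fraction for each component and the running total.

Step 1 — total variance = trace(Sigma) = Σ λ_i = 23 + 19 + 4 = 46.

Step 2 — fraction explained by component i = λ_i / Σ λ:
  PC1: 23/46 = 0.5
  PC2: 19/46 = 0.413
  PC3: 4/46 = 0.087

Step 3 — cumulative fraction after k components = (λ_1 + ... + λ_k) / Σ λ:
  k = 1: 23/46 = 0.5
  k = 2: (23 + 19)/46 = 42/46 = 0.913
  k = 3: (23 + 19 + 4)/46 = 46/46 = 1

Summary (fraction, with percent):

explained: PC1 0.5 (50%), PC2 0.413 (41.3%), PC3 0.087 (8.7%);  cumulative: 0.5, 0.913, 1


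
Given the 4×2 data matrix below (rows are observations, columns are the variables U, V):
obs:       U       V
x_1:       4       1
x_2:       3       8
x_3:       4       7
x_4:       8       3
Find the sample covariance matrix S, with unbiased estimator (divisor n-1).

Step 1 — column means:
  mean(U) = (4 + 3 + 4 + 8) / 4 = 19/4 = 4.75
  mean(V) = (1 + 8 + 7 + 3) / 4 = 19/4 = 4.75

Step 2 — sample covariance S[i,j] = (1/(n-1)) · Σ_k (x_{k,i} - mean_i) · (x_{k,j} - mean_j), with n-1 = 3.
  S[U,U] = ((-0.75)·(-0.75) + (-1.75)·(-1.75) + (-0.75)·(-0.75) + (3.25)·(3.25)) / 3 = 14.75/3 = 4.9167
  S[U,V] = ((-0.75)·(-3.75) + (-1.75)·(3.25) + (-0.75)·(2.25) + (3.25)·(-1.75)) / 3 = -10.25/3 = -3.4167
  S[V,V] = ((-3.75)·(-3.75) + (3.25)·(3.25) + (2.25)·(2.25) + (-1.75)·(-1.75)) / 3 = 32.75/3 = 10.9167

S is symmetric (S[j,i] = S[i,j]). Assembling:

S = [[4.9167, -3.4167],
 [-3.4167, 10.9167]]


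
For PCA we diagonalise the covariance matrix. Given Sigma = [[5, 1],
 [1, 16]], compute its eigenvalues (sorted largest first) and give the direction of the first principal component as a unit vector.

Step 1 — characteristic polynomial of 2×2 Sigma:
  det(Sigma - λI) = λ² - trace · λ + det = 0.
  trace = 5 + 16 = 21, det = 5·16 - (1)² = 79.
Step 2 — discriminant:
  Δ = trace² - 4·det = 441 - 316 = 125.
Step 3 — eigenvalues:
  λ = (trace ± √Δ)/2 = (21 ± 11.1803)/2,
  λ_1 = 16.0902,  λ_2 = 4.9098.

Step 4 — unit eigenvector for λ_1: solve (Sigma - λ_1 I)v = 0. First row:
  (5 - 16.0902)·v_x + (1)·v_y = 0, i.e. (-11.0902)·v_x + (1)·v_y = 0,
  so v ∝ (b, λ_1 - a) = (1, 11.0902) = u.
  ||u|| = √((1)² + (11.0902)²) = √(123.9919) ≈ 11.1352,
  v_1 = u/||u|| ≈ (0.0898, 0.996) (||v_1|| = 1).

λ_1 = 16.0902,  λ_2 = 4.9098;  v_1 ≈ (0.0898, 0.996)


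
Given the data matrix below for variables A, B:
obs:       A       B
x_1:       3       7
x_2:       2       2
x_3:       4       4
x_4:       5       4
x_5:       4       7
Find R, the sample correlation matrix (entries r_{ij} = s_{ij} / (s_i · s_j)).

Step 1 — column means:
  mean(A) = (3 + 2 + 4 + 5 + 4) / 5 = 18/5 = 3.6
  mean(B) = (7 + 2 + 4 + 4 + 7) / 5 = 24/5 = 4.8

Step 2 — sample variances and covariances s[i,j] = (1/(n-1)) · Σ_k (x_{k,i} - mean_i) · (x_{k,j} - mean_j), with n-1 = 4:
  s[A,A] = ((-0.6)·(-0.6) + (-1.6)·(-1.6) + (0.4)·(0.4) + (1.4)·(1.4) + (0.4)·(0.4)) / 4 = 5.2/4 = 1.3
  s[A,B] = ((-0.6)·(2.2) + (-1.6)·(-2.8) + (0.4)·(-0.8) + (1.4)·(-0.8) + (0.4)·(2.2)) / 4 = 2.6/4 = 0.65
  s[B,B] = ((2.2)·(2.2) + (-2.8)·(-2.8) + (-0.8)·(-0.8) + (-0.8)·(-0.8) + (2.2)·(2.2)) / 4 = 18.8/4 = 4.7
  Sample standard deviations s_i = √(s[i,i]):
  s(A) = √(1.3) = 1.1402
  s(B) = √(4.7) = 2.1679

Step 3 — r_{ij} = s_{ij} / (s_i · s_j):
  r[A,A] = 1 (diagonal).
  r[A,B] = 0.65 / (1.1402 · 2.1679) = 0.65 / 2.4718 = 0.263
  r[B,B] = 1 (diagonal).

R is symmetric with unit diagonal. Assembling:

R = [[1, 0.263],
 [0.263, 1]]


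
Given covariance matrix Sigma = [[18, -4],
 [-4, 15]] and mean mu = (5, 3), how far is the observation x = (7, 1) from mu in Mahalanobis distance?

Step 1 — centre the observation: (x - mu) = (2, -2).

Step 2 — invert Sigma. det(Sigma) = 18·15 - (-4)² = 254.
  Sigma^{-1} = (1/det) · [[d, -b], [-b, a]] = [[0.0591, 0.0157],
 [0.0157, 0.0709]].

Step 3 — form the quadratic (x - mu)^T · Sigma^{-1} · (x - mu):
  Sigma^{-1} · (x - mu) = (0.0866, -0.1102).
  (x - mu)^T · [Sigma^{-1} · (x - mu)] = (2)·(0.0866) + (-2)·(-0.1102) = 0.3937.

Step 4 — take square root: d = √(0.3937) ≈ 0.6275.

d(x, mu) = √(0.3937) ≈ 0.6275
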